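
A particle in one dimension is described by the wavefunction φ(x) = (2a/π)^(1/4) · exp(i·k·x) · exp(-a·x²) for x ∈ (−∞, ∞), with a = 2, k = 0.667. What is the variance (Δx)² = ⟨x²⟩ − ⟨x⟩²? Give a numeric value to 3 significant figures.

Compute ⟨x⟩ and ⟨x²⟩ separately, then (Δx)² = ⟨x²⟩ − ⟨x⟩².
Gaussian moments: ∫x^(2j)·e^(−2ax²) dx = (2j−1)!!/(4a)^j · √(π/(2a)), odd powers integrate to 0; here √(π/(2a)) = 0.88623.
⟨x⟩ = 0.0000 and ⟨x²⟩ = 0.12500.
(Δx)² = 0.12500 − (0.0000)² = 0.12500.

0.125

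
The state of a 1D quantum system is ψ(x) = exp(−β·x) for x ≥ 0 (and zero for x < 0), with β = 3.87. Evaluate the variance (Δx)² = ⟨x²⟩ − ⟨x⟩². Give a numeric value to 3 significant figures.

Compute ⟨x⟩ and ⟨x²⟩ separately, then (Δx)² = ⟨x²⟩ − ⟨x⟩².
Every integrand reduces to terms xʲ·e^(−2βx) on [0, ∞); use ∫₀^∞ xʲ·e^(−2βx) dx = j!/(2β)^(j+1).
Normalization: ∫|ψ|² dx = 0.12920.
⟨x⟩ = 0.12920 and ⟨x²⟩ = 0.033385.
(Δx)² = 0.033385 − (0.12920)² = 0.016692.

0.0167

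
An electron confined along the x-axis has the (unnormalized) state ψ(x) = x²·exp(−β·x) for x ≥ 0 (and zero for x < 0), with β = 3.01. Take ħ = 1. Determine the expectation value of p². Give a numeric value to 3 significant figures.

3.02

p² ψ = −ħ² d²ψ/dx²; ⟨p²⟩ = −ħ² ∫ ψ*·ψ'' dx / ∫|ψ|² dx.
Differentiate x²·exp(−β·x) with the product rule; every integrand then reduces to terms xʲ·e^(−2βx) on [0, ∞), with ∫₀^∞ xʲ·e^(−2βx) dx = j!/(2β)^(j+1).
State is unnormalized: ∫|ψ|² dx = 0.0030355, and ∫ψ*·(−ħ² ψ'') dx = 0.0091673, so ⟨p²⟩ = 0.0091673 / 0.0030355.
⟨p²⟩ = 3.0200.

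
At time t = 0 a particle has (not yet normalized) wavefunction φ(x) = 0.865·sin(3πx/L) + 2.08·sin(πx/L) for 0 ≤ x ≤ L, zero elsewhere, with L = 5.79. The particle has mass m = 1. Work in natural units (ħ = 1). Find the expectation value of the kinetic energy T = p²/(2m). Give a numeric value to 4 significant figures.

0.3208

T = −(ħ²/2m) d²/dx², so ⟨T⟩ = −(ħ²/2m) ∫ φ*·φ'' dx / ∫|φ|² dx; with m = 1.
d²/dx² sin(jπx/L) = −(jπ/L)²·sin(jπx/L); on 0 ≤ x ≤ L, ∫sin²(jπx/L) dx = L/2 and ∫sin(jπx/L)·sin(lπx/L) dx = 0 for j ≠ l, so only diagonal terms survive in ∫|φ|² and ∫φ·φ″; ∫φ·φ′ dx = [φ²/2] between the walls = 0.
State is unnormalized: ∫|φ|² dx = 14.691, and ∫φ*·(−ħ²/2m · φ'') dx = 4.7134, so ⟨T⟩ = 4.7134 / 14.691.
⟨T⟩ = 0.32083.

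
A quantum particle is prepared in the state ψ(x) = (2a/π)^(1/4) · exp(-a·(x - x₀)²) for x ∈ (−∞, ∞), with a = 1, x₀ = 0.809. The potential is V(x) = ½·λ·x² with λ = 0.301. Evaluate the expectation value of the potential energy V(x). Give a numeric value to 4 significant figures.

⟨V⟩ = ∫ V(x)·|ψ|² dx.
Gaussian moments (u = x − x₀): ∫u^(2j)·e^(−2au²) du = (2j−1)!!/(4a)^j · √(π/(2a)), odd powers integrate to 0; here √(π/(2a)) = 1.2533.
⟨V⟩ = 0.13612.

0.1361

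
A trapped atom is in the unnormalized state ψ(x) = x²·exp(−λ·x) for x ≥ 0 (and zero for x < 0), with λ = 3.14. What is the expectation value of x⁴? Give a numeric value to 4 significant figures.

⟨x⁴⟩ = ∫ x⁴·|ψ|² dx / ∫|ψ|² dx (integrals over the domain).
Every integrand reduces to terms xʲ·e^(−2λx) on [0, ∞); use ∫₀^∞ xʲ·e^(−2λx) dx = j!/(2λ)^(j+1).
State is unnormalized: ∫|ψ|² dx = 0.0024570, and ∫ψ*·x⁴·ψ dx = 0.0026539, so ⟨x⁴⟩ = 0.0026539 / 0.0024570.
⟨x⁴⟩ = 1.0801.

1.080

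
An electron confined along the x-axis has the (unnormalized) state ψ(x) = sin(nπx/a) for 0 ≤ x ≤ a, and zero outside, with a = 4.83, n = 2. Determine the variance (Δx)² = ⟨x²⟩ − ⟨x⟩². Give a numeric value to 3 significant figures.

1.65

Compute ⟨x⟩ and ⟨x²⟩ separately, then (Δx)² = ⟨x²⟩ − ⟨x⟩².
With sin²θ = (1 − cos2θ)/2 on 0 ≤ x ≤ a: ∫sin²(nπx/a) dx = a/2, ∫x·sin²(nπx/a) dx = a²/4, ∫x²·sin²(nπx/a) dx = a³·(1/6 − 1/(4n²π²)); higher powers xᵏ the same way, integrating xᵏ·cos(2nπx/a) by parts.
Normalization: ∫|ψ|² dx = 2.4150.
⟨x⟩ = 2.4150 and ⟨x²⟩ = 7.4808.
(Δx)² = 7.4808 − (2.4150)² = 1.6486.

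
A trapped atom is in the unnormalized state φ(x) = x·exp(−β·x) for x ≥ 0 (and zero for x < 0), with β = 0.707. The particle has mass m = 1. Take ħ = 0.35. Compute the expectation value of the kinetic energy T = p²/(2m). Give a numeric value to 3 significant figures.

0.0306

T = −(ħ²/2m) d²/dx², so ⟨T⟩ = −(ħ²/2m) ∫ φ*·φ'' dx / ∫|φ|² dx; with m = 1.
Differentiate x·exp(−β·x) with the product rule; every integrand then reduces to terms xʲ·e^(−2βx) on [0, ∞), with ∫₀^∞ xʲ·e^(−2βx) dx = j!/(2β)^(j+1).
State is unnormalized: ∫|φ|² dx = 0.70743, and ∫φ*·(−ħ²/2m · φ'') dx = 0.021658, so ⟨T⟩ = 0.021658 / 0.70743.
⟨T⟩ = 0.030616.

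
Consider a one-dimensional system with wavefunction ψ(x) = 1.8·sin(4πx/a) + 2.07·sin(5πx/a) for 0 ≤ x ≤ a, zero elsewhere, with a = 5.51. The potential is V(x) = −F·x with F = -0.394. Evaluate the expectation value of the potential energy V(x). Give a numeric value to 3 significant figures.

0.655

⟨V⟩ = ∫ V(x)·|ψ|² dx / ∫|ψ|² dx.
On 0 ≤ x ≤ a (j ≠ l): ∫sin²(jπx/a) dx = a/2, ∫sin(jπx/a)·sin(lπx/a) dx = 0; diagonal moments ∫x·sin²(jπx/a) dx = a²/4, ∫x²·sin²(jπx/a) dx = a³·(1/6 − 1/(4j²π²)); cross terms ∫x·sin(jπx/a)·sin(lπx/a) dx = 0 for j + l even and −4jla²/(π²(j² − l²)²) for j + l odd, ∫x²·sin(jπx/a)·sin(lπx/a) dx = (−1)^(j+l)·4jla³/(π²(j² − l²)²); higher powers the same way via product-to-sum and parts.
State is unnormalized: ∫|ψ|² dx = 20.731, and ∫ψ*·V(x)·ψ dx = 13.583, so ⟨V⟩ = 13.583 / 20.731.
⟨V⟩ = 0.65519.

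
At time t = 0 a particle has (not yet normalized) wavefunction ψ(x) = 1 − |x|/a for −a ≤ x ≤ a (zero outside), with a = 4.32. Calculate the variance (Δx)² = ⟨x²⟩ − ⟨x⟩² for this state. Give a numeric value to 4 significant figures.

Compute ⟨x⟩ and ⟨x²⟩ separately, then (Δx)² = ⟨x²⟩ − ⟨x⟩².
ψ is even, so ∫ over [−a, a] = 2∫₀ᵃ with ψ = 1 − x/a there: ∫₀ᵃ (1 − x/a)² dx = a/3, ∫₀ᵃ x²(1 − x/a)² dx = a³/30, ∫₀ᵃ x⁴(1 − x/a)² dx = a⁵/105.
Normalization: ∫|ψ|² dx = 2.8800.
⟨x⟩ = 0.0000 and ⟨x²⟩ = 1.8662.
(Δx)² = 1.8662 − (0.0000)² = 1.8662.

1.866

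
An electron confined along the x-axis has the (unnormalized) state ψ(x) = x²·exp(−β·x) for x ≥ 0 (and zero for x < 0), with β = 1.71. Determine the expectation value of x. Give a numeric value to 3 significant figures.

1.46

⟨x⟩ = ∫ x·|ψ|² dx / ∫|ψ|² dx (integrals over the domain).
Every integrand reduces to terms xʲ·e^(−2βx) on [0, ∞); use ∫₀^∞ xʲ·e^(−2βx) dx = j!/(2β)^(j+1).
State is unnormalized: ∫|ψ|² dx = 0.051296, and ∫ψ*·x·ψ dx = 0.074994, so ⟨x⟩ = 0.074994 / 0.051296.
⟨x⟩ = 1.4620.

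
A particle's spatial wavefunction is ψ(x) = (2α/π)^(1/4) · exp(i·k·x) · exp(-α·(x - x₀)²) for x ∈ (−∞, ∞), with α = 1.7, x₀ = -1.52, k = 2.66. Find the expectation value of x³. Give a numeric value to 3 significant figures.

-4.18

⟨x³⟩ = ∫ x³·|ψ|² dx (integrals over the domain).
Gaussian moments (u = x − x₀): ∫u^(2j)·e^(−2αu²) du = (2j−1)!!/(4α)^j · √(π/(2α)), odd powers integrate to 0; here √(π/(2α)) = 0.96125.
⟨x³⟩ = -4.1824.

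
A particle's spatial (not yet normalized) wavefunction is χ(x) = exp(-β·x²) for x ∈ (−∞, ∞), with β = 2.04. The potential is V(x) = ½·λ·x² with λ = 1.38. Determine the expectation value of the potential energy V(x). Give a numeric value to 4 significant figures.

0.08456

⟨V⟩ = ∫ V(x)·|χ|² dx / ∫|χ|² dx.
Gaussian moments: ∫x^(2j)·e^(−2βx²) dx = (2j−1)!!/(4β)^j · √(π/(2β)), odd powers integrate to 0; here √(π/(2β)) = 0.87750.
State is unnormalized: ∫|χ|² dx = 0.87750, and ∫χ*·V(x)·χ dx = 0.074200, so ⟨V⟩ = 0.074200 / 0.87750.
⟨V⟩ = 0.084559.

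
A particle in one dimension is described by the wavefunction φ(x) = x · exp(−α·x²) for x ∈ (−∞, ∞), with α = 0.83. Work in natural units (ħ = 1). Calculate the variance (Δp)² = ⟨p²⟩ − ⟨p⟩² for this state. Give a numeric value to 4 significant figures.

Compute ⟨p⟩ and ⟨p²⟩ separately; (Δp)² = ⟨p²⟩ − ⟨p⟩².
Expand each integrand as polynomial × e^(−2αx²) and use ∫x^(2j)·e^(−2αx²) dx = (2j−1)!!/(4α)^j · √(π/(2α)), odd powers → 0; here √(π/(2α)) = 1.3757. Differentiate with the product rule, d/dx e^(−αx²) = −2αx·e^(−αx²).
Normalization: ∫|φ|² dx = 0.41436.
⟨p⟩ = 0.0000 and ⟨p²⟩ = 2.4900.
(Δp)² = 2.4900 − (0.0000)² = 2.4900.

2.490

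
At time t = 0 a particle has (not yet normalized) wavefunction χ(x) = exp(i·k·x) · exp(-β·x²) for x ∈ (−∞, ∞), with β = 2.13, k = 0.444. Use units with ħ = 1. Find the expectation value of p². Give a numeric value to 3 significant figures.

2.33

p² χ = −ħ² d²χ/dx²; ⟨p²⟩ = −ħ² ∫ χ*·χ'' dx / ∫|χ|² dx.
Gaussian moments: ∫x^(2j)·e^(−2βx²) dx = (2j−1)!!/(4β)^j · √(π/(2β)), odd powers integrate to 0; here √(π/(2β)) = 0.85876. Derivatives: χ′ = (ik − 2βx)·χ, χ″ = ((ik − 2βx)² − 2β)·χ; the odd-in-x pieces drop out.
State is unnormalized: ∫|χ|² dx = 0.85876, and ∫χ*·(−ħ² χ'') dx = 1.9984, so ⟨p²⟩ = 1.9984 / 0.85876.
⟨p²⟩ = 2.3271.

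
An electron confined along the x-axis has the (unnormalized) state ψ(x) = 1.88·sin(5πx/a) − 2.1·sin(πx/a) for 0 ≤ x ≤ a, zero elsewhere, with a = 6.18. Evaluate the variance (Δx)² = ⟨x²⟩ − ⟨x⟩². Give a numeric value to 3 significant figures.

Compute ⟨x⟩ and ⟨x²⟩ separately, then (Δx)² = ⟨x²⟩ − ⟨x⟩².
On 0 ≤ x ≤ a (j ≠ l): ∫sin²(jπx/a) dx = a/2, ∫sin(jπx/a)·sin(lπx/a) dx = 0; diagonal moments ∫x·sin²(jπx/a) dx = a²/4, ∫x²·sin²(jπx/a) dx = a³·(1/6 − 1/(4j²π²)); cross terms ∫x·sin(jπx/a)·sin(lπx/a) dx = 0 for j + l even and −4jla²/(π²(j² − l²)²) for j + l odd, ∫x²·sin(jπx/a)·sin(lπx/a) dx = (−1)^(j+l)·4jla³/(π²(j² − l²)²); higher powers the same way via product-to-sum and parts.
Normalization: ∫|ψ|² dx = 24.548.
⟨x⟩ = 3.0900 and ⟨x²⟩ = 11.355.
(Δx)² = 11.355 − (3.0900)² = 1.8071.

1.81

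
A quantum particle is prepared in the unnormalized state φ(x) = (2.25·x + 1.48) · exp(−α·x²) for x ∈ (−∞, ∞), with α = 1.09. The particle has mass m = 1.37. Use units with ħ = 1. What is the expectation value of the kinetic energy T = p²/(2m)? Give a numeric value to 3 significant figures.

T = −(ħ²/2m) d²/dx², so ⟨T⟩ = −(ħ²/2m) ∫ φ*·φ'' dx / ∫|φ|² dx; with m = 1.37.
Expand each integrand as polynomial × e^(−2αx²) and use ∫x^(2j)·e^(−2αx²) dx = (2j−1)!!/(4α)^j · √(π/(2α)), odd powers → 0; here √(π/(2α)) = 1.2005. Differentiate with the product rule, d/dx e^(−αx²) = −2αx·e^(−αx²).
State is unnormalized: ∫|φ|² dx = 4.0234, and ∫φ*·(−ħ²/2m · φ'') dx = 2.7095, so ⟨T⟩ = 2.7095 / 4.0234.
⟨T⟩ = 0.67345.

0.673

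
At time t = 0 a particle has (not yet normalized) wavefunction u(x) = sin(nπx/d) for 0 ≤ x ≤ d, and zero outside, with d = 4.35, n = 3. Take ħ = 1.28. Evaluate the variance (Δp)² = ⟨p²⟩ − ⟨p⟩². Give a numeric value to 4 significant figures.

7.691

Compute ⟨p⟩ and ⟨p²⟩ separately; (Δp)² = ⟨p²⟩ − ⟨p⟩².
d/dx sin(nπx/d) = (nπ/d)·cos(nπx/d) and d²/dx² sin(nπx/d) = −(nπ/d)²·sin(nπx/d); on 0 ≤ x ≤ d, ∫sin²(nπx/d) dx = d/2 and ∫sin(nπx/d)·cos(nπx/d) dx = 0.
Normalization: ∫|u|² dx = 2.1750.
⟨p⟩ = 0.0000 and ⟨p²⟩ = 7.6910.
(Δp)² = 7.6910 − (0.0000)² = 7.6910.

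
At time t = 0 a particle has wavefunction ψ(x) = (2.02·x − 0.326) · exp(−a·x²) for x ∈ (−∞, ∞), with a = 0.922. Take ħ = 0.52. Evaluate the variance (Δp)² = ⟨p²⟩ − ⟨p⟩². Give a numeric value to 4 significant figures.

0.7042

Compute ⟨p⟩ and ⟨p²⟩ separately; (Δp)² = ⟨p²⟩ − ⟨p⟩².
Expand each integrand as polynomial × e^(−2ax²) and use ∫x^(2j)·e^(−2ax²) dx = (2j−1)!!/(4a)^j · √(π/(2a)), odd powers → 0; here √(π/(2a)) = 1.3053. Differentiate with the product rule, d/dx e^(−ax²) = −2ax·e^(−ax²).
Normalization: ∫|ψ|² dx = 1.5828.
⟨p⟩ = 0.0000 and ⟨p²⟩ = 0.70423.
(Δp)² = 0.70423 − (0.0000)² = 0.70423.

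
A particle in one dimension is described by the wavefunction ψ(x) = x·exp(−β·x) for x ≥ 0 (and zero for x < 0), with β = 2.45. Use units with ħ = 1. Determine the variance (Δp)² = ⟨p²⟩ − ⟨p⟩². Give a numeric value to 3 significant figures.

6.00

Compute ⟨p⟩ and ⟨p²⟩ separately; (Δp)² = ⟨p²⟩ − ⟨p⟩².
Differentiate x·exp(−β·x) with the product rule; every integrand then reduces to terms xʲ·e^(−2βx) on [0, ∞), with ∫₀^∞ xʲ·e^(−2βx) dx = j!/(2β)^(j+1).
Normalization: ∫|ψ|² dx = 0.017000.
⟨p⟩ = 0.0000 and ⟨p²⟩ = 6.0025.
(Δp)² = 6.0025 − (0.0000)² = 6.0025.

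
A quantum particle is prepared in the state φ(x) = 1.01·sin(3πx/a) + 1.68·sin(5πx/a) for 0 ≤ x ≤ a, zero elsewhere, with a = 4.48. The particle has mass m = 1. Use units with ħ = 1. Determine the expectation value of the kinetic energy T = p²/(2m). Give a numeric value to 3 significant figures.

5.10

T = −(ħ²/2m) d²/dx², so ⟨T⟩ = −(ħ²/2m) ∫ φ*·φ'' dx / ∫|φ|² dx; with m = 1.
d²/dx² sin(jπx/a) = −(jπ/a)²·sin(jπx/a); on 0 ≤ x ≤ a, ∫sin²(jπx/a) dx = a/2 and ∫sin(jπx/a)·sin(lπx/a) dx = 0 for j ≠ l, so only diagonal terms survive in ∫|φ|² and ∫φ·φ″; ∫φ·φ′ dx = [φ²/2] between the walls = 0.
State is unnormalized: ∫|φ|² dx = 8.6072, and ∫φ*·(−ħ²/2m · φ'') dx = 43.918, so ⟨T⟩ = 43.918 / 8.6072.
⟨T⟩ = 5.1025.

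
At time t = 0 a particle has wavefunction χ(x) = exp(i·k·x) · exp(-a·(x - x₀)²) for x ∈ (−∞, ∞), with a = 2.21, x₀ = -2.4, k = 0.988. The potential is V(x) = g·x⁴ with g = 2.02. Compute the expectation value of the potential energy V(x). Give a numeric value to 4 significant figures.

74.99

⟨V⟩ = ∫ V(x)·|χ|² dx / ∫|χ|² dx.
Gaussian moments (u = x − x₀): ∫u^(2j)·e^(−2au²) du = (2j−1)!!/(4a)^j · √(π/(2a)), odd powers integrate to 0; here √(π/(2a)) = 0.84307.
State is unnormalized: ∫|χ|² dx = 0.84307, and ∫χ*·V(x)·χ dx = 63.225, so ⟨V⟩ = 63.225 / 0.84307.
⟨V⟩ = 74.993.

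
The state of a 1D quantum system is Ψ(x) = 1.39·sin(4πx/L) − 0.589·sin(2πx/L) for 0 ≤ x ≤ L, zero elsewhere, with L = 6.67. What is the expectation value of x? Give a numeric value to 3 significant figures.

3.34

⟨x⟩ = ∫ x·|Ψ|² dx / ∫|Ψ|² dx (integrals over the domain).
On 0 ≤ x ≤ L (j ≠ l): ∫sin²(jπx/L) dx = L/2, ∫sin(jπx/L)·sin(lπx/L) dx = 0; diagonal moments ∫x·sin²(jπx/L) dx = L²/4, ∫x²·sin²(jπx/L) dx = L³·(1/6 − 1/(4j²π²)); cross terms ∫x·sin(jπx/L)·sin(lπx/L) dx = 0 for j + l even and −4jlL²/(π²(j² − l²)²) for j + l odd, ∫x²·sin(jπx/L)·sin(lπx/L) dx = (−1)^(j+l)·4jlL³/(π²(j² − l²)²); higher powers the same way via product-to-sum and parts.
State is unnormalized: ∫|Ψ|² dx = 7.6005, and ∫Ψ*·x·Ψ dx = 25.348, so ⟨x⟩ = 25.348 / 7.6005.
⟨x⟩ = 3.3350.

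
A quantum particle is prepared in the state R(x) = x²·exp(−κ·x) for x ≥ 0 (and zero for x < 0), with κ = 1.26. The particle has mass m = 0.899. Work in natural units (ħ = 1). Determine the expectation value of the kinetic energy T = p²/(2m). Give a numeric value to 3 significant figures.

T = −(ħ²/2m) d²/dx², so ⟨T⟩ = −(ħ²/2m) ∫ R*·R'' dx / ∫|R|² dx; with m = 0.899.
Differentiate x²·exp(−κ·x) with the product rule; every integrand then reduces to terms xʲ·e^(−2κx) on [0, ∞), with ∫₀^∞ xʲ·e^(−2κx) dx = j!/(2κ)^(j+1).
State is unnormalized: ∫|R|² dx = 0.23616, and ∫R*·(−ħ²/2m · R'') dx = 0.069509, so ⟨T⟩ = 0.069509 / 0.23616.
⟨T⟩ = 0.29433.

0.294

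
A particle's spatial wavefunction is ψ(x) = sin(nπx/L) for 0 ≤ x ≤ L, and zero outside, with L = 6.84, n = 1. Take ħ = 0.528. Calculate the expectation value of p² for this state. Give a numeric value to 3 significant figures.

p² ψ = −ħ² d²ψ/dx²; ⟨p²⟩ = −ħ² ∫ ψ*·ψ'' dx / ∫|ψ|² dx.
d/dx sin(nπx/L) = (nπ/L)·cos(nπx/L) and d²/dx² sin(nπx/L) = −(nπ/L)²·sin(nπx/L); on 0 ≤ x ≤ L, ∫sin²(nπx/L) dx = L/2 and ∫sin(nπx/L)·cos(nπx/L) dx = 0.
State is unnormalized: ∫|ψ|² dx = 3.4200, and ∫ψ*·(−ħ² ψ'') dx = 0.20113, so ⟨p²⟩ = 0.20113 / 3.4200.
⟨p²⟩ = 0.058811.

0.0588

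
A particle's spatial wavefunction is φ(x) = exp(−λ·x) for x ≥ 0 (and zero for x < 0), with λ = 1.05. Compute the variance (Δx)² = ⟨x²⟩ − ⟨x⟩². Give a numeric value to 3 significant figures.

0.227

Compute ⟨x⟩ and ⟨x²⟩ separately, then (Δx)² = ⟨x²⟩ − ⟨x⟩².
Every integrand reduces to terms xʲ·e^(−2λx) on [0, ∞); use ∫₀^∞ xʲ·e^(−2λx) dx = j!/(2λ)^(j+1).
Normalization: ∫|φ|² dx = 0.47619.
⟨x⟩ = 0.47619 and ⟨x²⟩ = 0.45351.
(Δx)² = 0.45351 − (0.47619)² = 0.22676.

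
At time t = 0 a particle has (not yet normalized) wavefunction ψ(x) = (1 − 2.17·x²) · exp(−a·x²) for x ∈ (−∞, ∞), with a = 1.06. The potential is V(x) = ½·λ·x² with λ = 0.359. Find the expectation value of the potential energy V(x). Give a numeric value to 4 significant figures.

0.1032

⟨V⟩ = ∫ V(x)·|ψ|² dx / ∫|ψ|² dx.
Expand each integrand as polynomial × e^(−2ax²) and use ∫x^(2j)·e^(−2ax²) dx = (2j−1)!!/(4a)^j · √(π/(2a)), odd powers → 0; here √(π/(2a)) = 1.2173.
State is unnormalized: ∫|ψ|² dx = 0.92786, and ∫ψ*·V(x)·ψ dx = 0.095764, so ⟨V⟩ = 0.095764 / 0.92786.
⟨V⟩ = 0.10321.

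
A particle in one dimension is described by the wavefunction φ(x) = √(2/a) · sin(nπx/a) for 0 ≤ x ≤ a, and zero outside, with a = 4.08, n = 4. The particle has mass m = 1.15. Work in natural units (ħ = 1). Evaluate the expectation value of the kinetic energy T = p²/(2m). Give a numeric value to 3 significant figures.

4.12

T = −(ħ²/2m) d²/dx², so ⟨T⟩ = −(ħ²/2m) ∫ φ*·φ'' dx; with m = 1.15.
d/dx sin(nπx/a) = (nπ/a)·cos(nπx/a) and d²/dx² sin(nπx/a) = −(nπ/a)²·sin(nπx/a); on 0 ≤ x ≤ a, ∫sin²(nπx/a) dx = a/2 and ∫sin(nπx/a)·cos(nπx/a) dx = 0.
⟨T⟩ = 4.1245.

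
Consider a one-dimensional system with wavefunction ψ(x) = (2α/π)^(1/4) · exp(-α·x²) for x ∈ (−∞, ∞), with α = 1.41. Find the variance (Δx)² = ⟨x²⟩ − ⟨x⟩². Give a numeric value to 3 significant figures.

Compute ⟨x⟩ and ⟨x²⟩ separately, then (Δx)² = ⟨x²⟩ − ⟨x⟩².
Gaussian moments: ∫x^(2j)·e^(−2αx²) dx = (2j−1)!!/(4α)^j · √(π/(2α)), odd powers integrate to 0; here √(π/(2α)) = 1.0555.
⟨x⟩ = 0.0000 and ⟨x²⟩ = 0.17730.
(Δx)² = 0.17730 − (0.0000)² = 0.17730.

0.177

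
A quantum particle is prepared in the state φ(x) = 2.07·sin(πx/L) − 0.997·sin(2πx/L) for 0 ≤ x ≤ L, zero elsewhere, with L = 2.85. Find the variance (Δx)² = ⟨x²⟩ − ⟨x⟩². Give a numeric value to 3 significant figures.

0.162

Compute ⟨x⟩ and ⟨x²⟩ separately, then (Δx)² = ⟨x²⟩ − ⟨x⟩².
On 0 ≤ x ≤ L (j ≠ l): ∫sin²(jπx/L) dx = L/2, ∫sin(jπx/L)·sin(lπx/L) dx = 0; diagonal moments ∫x·sin²(jπx/L) dx = L²/4, ∫x²·sin²(jπx/L) dx = L³·(1/6 − 1/(4j²π²)); cross terms ∫x·sin(jπx/L)·sin(lπx/L) dx = 0 for j + l even and −4jlL²/(π²(j² − l²)²) for j + l odd, ∫x²·sin(jπx/L)·sin(lπx/L) dx = (−1)^(j+l)·4jlL³/(π²(j² − l²)²); higher powers the same way via product-to-sum and parts.
Normalization: ∫|φ|² dx = 7.5224.
⟨x⟩ = 1.8264 and ⟨x²⟩ = 3.4981.
(Δx)² = 3.4981 − (1.8264)² = 0.16238.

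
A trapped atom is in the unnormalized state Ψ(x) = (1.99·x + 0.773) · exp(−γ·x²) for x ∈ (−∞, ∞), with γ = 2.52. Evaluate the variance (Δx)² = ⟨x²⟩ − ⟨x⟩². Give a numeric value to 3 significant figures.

Compute ⟨x⟩ and ⟨x²⟩ separately, then (Δx)² = ⟨x²⟩ − ⟨x⟩².
Expand each integrand as polynomial × e^(−2γx²) and use ∫x^(2j)·e^(−2γx²) dx = (2j−1)!!/(4γ)^j · √(π/(2γ)), odd powers → 0; here √(π/(2γ)) = 0.78951.
Normalization: ∫|Ψ|² dx = 0.78193.
⟨x⟩ = 0.30817 and ⟨x²⟩ = 0.17791.
(Δx)² = 0.17791 − (0.30817)² = 0.082942.

0.0829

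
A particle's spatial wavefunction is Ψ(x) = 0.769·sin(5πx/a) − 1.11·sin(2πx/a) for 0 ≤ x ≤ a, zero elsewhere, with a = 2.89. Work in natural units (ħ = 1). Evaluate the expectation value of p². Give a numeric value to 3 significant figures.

12.8

p² Ψ = −ħ² d²Ψ/dx²; ⟨p²⟩ = −ħ² ∫ Ψ*·Ψ'' dx / ∫|Ψ|² dx.
d²/dx² sin(jπx/a) = −(jπ/a)²·sin(jπx/a); on 0 ≤ x ≤ a, ∫sin²(jπx/a) dx = a/2 and ∫sin(jπx/a)·sin(lπx/a) dx = 0 for j ≠ l, so only diagonal terms survive in ∫|Ψ|² and ∫Ψ·Ψ″; ∫Ψ·Ψ′ dx = [Ψ²/2] between the walls = 0.
State is unnormalized: ∫|Ψ|² dx = 2.6349, and ∫Ψ*·(−ħ² Ψ'') dx = 33.660, so ⟨p²⟩ = 33.660 / 2.6349.
⟨p²⟩ = 12.775.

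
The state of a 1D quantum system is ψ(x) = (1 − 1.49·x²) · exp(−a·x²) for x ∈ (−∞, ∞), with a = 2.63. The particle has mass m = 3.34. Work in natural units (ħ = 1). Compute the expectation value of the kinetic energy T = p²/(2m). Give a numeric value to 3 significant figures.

T = −(ħ²/2m) d²/dx², so ⟨T⟩ = −(ħ²/2m) ∫ ψ*·ψ'' dx / ∫|ψ|² dx; with m = 3.34.
Expand each integrand as polynomial × e^(−2ax²) and use ∫x^(2j)·e^(−2ax²) dx = (2j−1)!!/(4a)^j · √(π/(2a)), odd powers → 0; here √(π/(2a)) = 0.77283. Differentiate with the product rule, d/dx e^(−ax²) = −2ax·e^(−ax²).
State is unnormalized: ∫|ψ|² dx = 0.60042, and ∫ψ*·(−ħ²/2m · ψ'') dx = 0.43319, so ⟨T⟩ = 0.43319 / 0.60042.
⟨T⟩ = 0.72148.

0.721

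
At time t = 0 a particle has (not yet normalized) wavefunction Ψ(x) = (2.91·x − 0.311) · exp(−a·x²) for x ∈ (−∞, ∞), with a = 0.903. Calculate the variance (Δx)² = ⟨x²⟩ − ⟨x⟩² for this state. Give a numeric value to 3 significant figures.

0.766

Compute ⟨x⟩ and ⟨x²⟩ separately, then (Δx)² = ⟨x²⟩ − ⟨x⟩².
Expand each integrand as polynomial × e^(−2ax²) and use ∫x^(2j)·e^(−2ax²) dx = (2j−1)!!/(4a)^j · √(π/(2a)), odd powers → 0; here √(π/(2a)) = 1.3189.
Normalization: ∫|Ψ|² dx = 3.2197.
⟨x⟩ = -0.20528 and ⟨x²⟩ = 0.80863.
(Δx)² = 0.80863 − (-0.20528)² = 0.76649.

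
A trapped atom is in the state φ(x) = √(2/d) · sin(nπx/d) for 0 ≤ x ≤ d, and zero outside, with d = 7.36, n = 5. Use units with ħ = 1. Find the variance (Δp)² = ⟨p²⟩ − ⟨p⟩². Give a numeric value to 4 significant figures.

4.555

Compute ⟨p⟩ and ⟨p²⟩ separately; (Δp)² = ⟨p²⟩ − ⟨p⟩².
d/dx sin(nπx/d) = (nπ/d)·cos(nπx/d) and d²/dx² sin(nπx/d) = −(nπ/d)²·sin(nπx/d); on 0 ≤ x ≤ d, ∫sin²(nπx/d) dx = d/2 and ∫sin(nπx/d)·cos(nπx/d) dx = 0.
⟨p⟩ = 0.0000 and ⟨p²⟩ = 4.5550.
(Δp)² = 4.5550 − (0.0000)² = 4.5550.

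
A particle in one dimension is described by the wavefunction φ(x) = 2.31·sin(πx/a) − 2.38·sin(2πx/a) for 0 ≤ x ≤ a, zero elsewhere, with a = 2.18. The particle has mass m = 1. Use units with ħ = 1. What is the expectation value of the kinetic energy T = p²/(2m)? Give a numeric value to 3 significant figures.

T = −(ħ²/2m) d²/dx², so ⟨T⟩ = −(ħ²/2m) ∫ φ*·φ'' dx / ∫|φ|² dx; with m = 1.
d²/dx² sin(jπx/a) = −(jπ/a)²·sin(jπx/a); on 0 ≤ x ≤ a, ∫sin²(jπx/a) dx = a/2 and ∫sin(jπx/a)·sin(lπx/a) dx = 0 for j ≠ l, so only diagonal terms survive in ∫|φ|² and ∫φ·φ″; ∫φ·φ′ dx = [φ²/2] between the walls = 0.
State is unnormalized: ∫|φ|² dx = 11.991, and ∫φ*·(−ħ²/2m · φ'') dx = 31.684, so ⟨T⟩ = 31.684 / 11.991.
⟨T⟩ = 2.6424.

2.64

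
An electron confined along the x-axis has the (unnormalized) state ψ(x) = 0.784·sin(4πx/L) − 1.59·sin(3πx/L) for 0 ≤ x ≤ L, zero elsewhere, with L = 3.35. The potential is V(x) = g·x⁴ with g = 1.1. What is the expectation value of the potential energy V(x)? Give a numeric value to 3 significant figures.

⟨V⟩ = ∫ V(x)·|ψ|² dx / ∫|ψ|² dx.
On 0 ≤ x ≤ L (j ≠ l): ∫sin²(jπx/L) dx = L/2, ∫sin(jπx/L)·sin(lπx/L) dx = 0; diagonal moments ∫x·sin²(jπx/L) dx = L²/4, ∫x²·sin²(jπx/L) dx = L³·(1/6 − 1/(4j²π²)); cross terms ∫x·sin(jπx/L)·sin(lπx/L) dx = 0 for j + l even and −4jlL²/(π²(j² − l²)²) for j + l odd, ∫x²·sin(jπx/L)·sin(lπx/L) dx = (−1)^(j+l)·4jlL³/(π²(j² − l²)²); higher powers the same way via product-to-sum and parts.
State is unnormalized: ∫|ψ|² dx = 5.2641, and ∫ψ*·V(x)·ψ dx = 225.67, so ⟨V⟩ = 225.67 / 5.2641.
⟨V⟩ = 42.870.

42.9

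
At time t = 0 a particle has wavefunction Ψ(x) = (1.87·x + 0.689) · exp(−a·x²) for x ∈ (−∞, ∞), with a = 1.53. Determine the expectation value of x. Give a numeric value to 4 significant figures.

⟨x⟩ = ∫ x·|Ψ|² dx / ∫|Ψ|² dx (integrals over the domain).
Expand each integrand as polynomial × e^(−2ax²) and use ∫x^(2j)·e^(−2ax²) dx = (2j−1)!!/(4a)^j · √(π/(2a)), odd powers → 0; here √(π/(2a)) = 1.0132.
State is unnormalized: ∫|Ψ|² dx = 1.0600, and ∫Ψ*·x·Ψ dx = 0.42663, so ⟨x⟩ = 0.42663 / 1.0600.
⟨x⟩ = 0.40250.

0.4025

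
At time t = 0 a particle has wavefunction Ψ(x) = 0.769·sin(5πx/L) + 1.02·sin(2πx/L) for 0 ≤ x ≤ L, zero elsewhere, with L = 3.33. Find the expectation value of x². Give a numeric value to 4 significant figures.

⟨x²⟩ = ∫ x²·|Ψ|² dx / ∫|Ψ|² dx (integrals over the domain).
On 0 ≤ x ≤ L (j ≠ l): ∫sin²(jπx/L) dx = L/2, ∫sin(jπx/L)·sin(lπx/L) dx = 0; diagonal moments ∫x·sin²(jπx/L) dx = L²/4, ∫x²·sin²(jπx/L) dx = L³·(1/6 − 1/(4j²π²)); cross terms ∫x·sin(jπx/L)·sin(lπx/L) dx = 0 for j + l even and −4jlL²/(π²(j² − l²)²) for j + l odd, ∫x²·sin(jπx/L)·sin(lπx/L) dx = (−1)^(j+l)·4jlL³/(π²(j² − l²)²); higher powers the same way via product-to-sum and parts.
State is unnormalized: ∫|Ψ|² dx = 2.7169, and ∫Ψ*·x²·Ψ dx = 9.2446, so ⟨x²⟩ = 9.2446 / 2.7169.
⟨x²⟩ = 3.4027.

3.403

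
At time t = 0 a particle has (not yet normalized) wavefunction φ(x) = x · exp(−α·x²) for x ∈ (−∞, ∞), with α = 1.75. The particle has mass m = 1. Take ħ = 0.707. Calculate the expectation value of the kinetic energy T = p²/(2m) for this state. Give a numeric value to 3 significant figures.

1.31

T = −(ħ²/2m) d²/dx², so ⟨T⟩ = −(ħ²/2m) ∫ φ*·φ'' dx / ∫|φ|² dx; with m = 1.
Expand each integrand as polynomial × e^(−2αx²) and use ∫x^(2j)·e^(−2αx²) dx = (2j−1)!!/(4α)^j · √(π/(2α)), odd powers → 0; here √(π/(2α)) = 0.94742. Differentiate with the product rule, d/dx e^(−αx²) = −2αx·e^(−αx²).
State is unnormalized: ∫|φ|² dx = 0.13535, and ∫φ*·(−ħ²/2m · φ'') dx = 0.17759, so ⟨T⟩ = 0.17759 / 0.13535.
⟨T⟩ = 1.3121.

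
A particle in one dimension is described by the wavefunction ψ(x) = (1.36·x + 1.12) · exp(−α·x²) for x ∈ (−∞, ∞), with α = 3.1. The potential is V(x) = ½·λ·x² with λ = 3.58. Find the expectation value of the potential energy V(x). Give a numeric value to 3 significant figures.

0.175

⟨V⟩ = ∫ V(x)·|ψ|² dx / ∫|ψ|² dx.
Expand each integrand as polynomial × e^(−2αx²) and use ∫x^(2j)·e^(−2αx²) dx = (2j−1)!!/(4α)^j · √(π/(2α)), odd powers → 0; here √(π/(2α)) = 0.71183.
State is unnormalized: ∫|ψ|² dx = 0.99910, and ∫ψ*·V(x)·ψ dx = 0.17488, so ⟨V⟩ = 0.17488 / 0.99910.
⟨V⟩ = 0.17504.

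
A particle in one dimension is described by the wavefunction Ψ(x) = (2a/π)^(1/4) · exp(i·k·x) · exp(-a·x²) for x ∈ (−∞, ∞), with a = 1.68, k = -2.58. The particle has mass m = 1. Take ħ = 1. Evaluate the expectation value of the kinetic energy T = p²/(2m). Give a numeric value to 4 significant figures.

4.168

T = −(ħ²/2m) d²/dx², so ⟨T⟩ = −(ħ²/2m) ∫ Ψ*·Ψ'' dx; with m = 1.
Gaussian moments: ∫x^(2j)·e^(−2ax²) dx = (2j−1)!!/(4a)^j · √(π/(2a)), odd powers integrate to 0; here √(π/(2a)) = 0.96695. Derivatives: Ψ′ = (ik − 2ax)·Ψ, Ψ″ = ((ik − 2ax)² − 2a)·Ψ; the odd-in-x pieces drop out.
⟨T⟩ = 4.1682.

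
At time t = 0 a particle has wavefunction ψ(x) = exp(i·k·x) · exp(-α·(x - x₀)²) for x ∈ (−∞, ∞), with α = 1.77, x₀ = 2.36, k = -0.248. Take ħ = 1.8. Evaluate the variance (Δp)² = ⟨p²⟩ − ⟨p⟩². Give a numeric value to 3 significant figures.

Compute ⟨p⟩ and ⟨p²⟩ separately; (Δp)² = ⟨p²⟩ − ⟨p⟩².
Gaussian moments (u = x − x₀): ∫u^(2j)·e^(−2αu²) du = (2j−1)!!/(4α)^j · √(π/(2α)), odd powers integrate to 0; here √(π/(2α)) = 0.94205. Derivatives: ψ′ = (ik − 2αu)·ψ, ψ″ = ((ik − 2αu)² − 2α)·ψ; the odd-in-u pieces drop out.
Normalization: ∫|ψ|² dx = 0.94205.
⟨p⟩ = -0.44640 and ⟨p²⟩ = 5.9341.
(Δp)² = 5.9341 − (-0.44640)² = 5.7348.

5.73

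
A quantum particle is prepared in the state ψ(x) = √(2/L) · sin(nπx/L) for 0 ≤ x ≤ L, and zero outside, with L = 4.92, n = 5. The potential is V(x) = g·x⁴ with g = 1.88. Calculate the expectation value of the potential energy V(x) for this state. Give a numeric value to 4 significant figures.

215.9

⟨V⟩ = ∫ V(x)·|ψ|² dx.
With sin²θ = (1 − cos2θ)/2 on 0 ≤ x ≤ L: ∫sin²(nπx/L) dx = L/2, ∫x·sin²(nπx/L) dx = L²/4, ∫x²·sin²(nπx/L) dx = L³·(1/6 − 1/(4n²π²)); higher powers xᵏ the same way, integrating xᵏ·cos(2nπx/L) by parts.
⟨V⟩ = 215.88.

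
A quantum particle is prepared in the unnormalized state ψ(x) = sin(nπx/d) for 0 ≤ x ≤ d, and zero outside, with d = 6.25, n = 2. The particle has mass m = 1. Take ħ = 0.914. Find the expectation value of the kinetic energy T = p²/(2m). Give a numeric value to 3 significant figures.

T = −(ħ²/2m) d²/dx², so ⟨T⟩ = −(ħ²/2m) ∫ ψ*·ψ'' dx / ∫|ψ|² dx; with m = 1.
d/dx sin(nπx/d) = (nπ/d)·cos(nπx/d) and d²/dx² sin(nπx/d) = −(nπ/d)²·sin(nπx/d); on 0 ≤ x ≤ d, ∫sin²(nπx/d) dx = d/2 and ∫sin(nπx/d)·cos(nπx/d) dx = 0.
State is unnormalized: ∫|ψ|² dx = 3.1250, and ∫ψ*·(−ħ²/2m · ψ'') dx = 1.3192, so ⟨T⟩ = 1.3192 / 3.1250.
⟨T⟩ = 0.42215.

0.422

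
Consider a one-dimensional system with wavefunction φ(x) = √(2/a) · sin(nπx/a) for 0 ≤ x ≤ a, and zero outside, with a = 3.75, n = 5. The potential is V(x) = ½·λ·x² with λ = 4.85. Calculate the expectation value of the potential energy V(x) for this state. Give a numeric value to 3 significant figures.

⟨V⟩ = ∫ V(x)·|φ|² dx.
With sin²θ = (1 − cos2θ)/2 on 0 ≤ x ≤ a: ∫sin²(nπx/a) dx = a/2, ∫x·sin²(nπx/a) dx = a²/4, ∫x²·sin²(nπx/a) dx = a³·(1/6 − 1/(4n²π²)); higher powers xᵏ the same way, integrating xᵏ·cos(2nπx/a) by parts.
⟨V⟩ = 11.298.

11.3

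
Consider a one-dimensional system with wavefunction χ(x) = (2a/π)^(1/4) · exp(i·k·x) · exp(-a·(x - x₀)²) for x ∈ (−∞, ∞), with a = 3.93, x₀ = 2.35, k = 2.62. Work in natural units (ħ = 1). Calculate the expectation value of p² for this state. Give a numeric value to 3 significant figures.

p² χ = −ħ² d²χ/dx²; ⟨p²⟩ = −ħ² ∫ χ*·χ'' dx.
Gaussian moments (u = x − x₀): ∫u^(2j)·e^(−2au²) du = (2j−1)!!/(4a)^j · √(π/(2a)), odd powers integrate to 0; here √(π/(2a)) = 0.63221. Derivatives: χ′ = (ik − 2au)·χ, χ″ = ((ik − 2au)² − 2a)·χ; the odd-in-u pieces drop out.
⟨p²⟩ = 10.794.

10.8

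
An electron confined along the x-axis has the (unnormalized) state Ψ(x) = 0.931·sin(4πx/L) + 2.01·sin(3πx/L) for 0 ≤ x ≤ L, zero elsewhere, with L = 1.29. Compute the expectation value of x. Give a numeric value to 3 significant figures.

⟨x⟩ = ∫ x·|Ψ|² dx / ∫|Ψ|² dx (integrals over the domain).
On 0 ≤ x ≤ L (j ≠ l): ∫sin²(jπx/L) dx = L/2, ∫sin(jπx/L)·sin(lπx/L) dx = 0; diagonal moments ∫x·sin²(jπx/L) dx = L²/4, ∫x²·sin²(jπx/L) dx = L³·(1/6 − 1/(4j²π²)); cross terms ∫x·sin(jπx/L)·sin(lπx/L) dx = 0 for j + l even and −4jlL²/(π²(j² − l²)²) for j + l odd, ∫x²·sin(jπx/L)·sin(lπx/L) dx = (−1)^(j+l)·4jlL³/(π²(j² − l²)²); higher powers the same way via product-to-sum and parts.
State is unnormalized: ∫|Ψ|² dx = 3.1649, and ∫Ψ*·x·Ψ dx = 1.4232, so ⟨x⟩ = 1.4232 / 3.1649.
⟨x⟩ = 0.44968.

0.450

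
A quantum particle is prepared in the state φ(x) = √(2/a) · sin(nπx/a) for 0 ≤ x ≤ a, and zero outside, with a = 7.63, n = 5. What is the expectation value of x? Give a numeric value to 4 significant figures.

⟨x⟩ = ∫ x·|φ|² dx (integrals over the domain).
With sin²θ = (1 − cos2θ)/2 on 0 ≤ x ≤ a: ∫sin²(nπx/a) dx = a/2, ∫x·sin²(nπx/a) dx = a²/4, ∫x²·sin²(nπx/a) dx = a³·(1/6 − 1/(4n²π²)); higher powers xᵏ the same way, integrating xᵏ·cos(2nπx/a) by parts.
⟨x⟩ = 3.8150.

3.815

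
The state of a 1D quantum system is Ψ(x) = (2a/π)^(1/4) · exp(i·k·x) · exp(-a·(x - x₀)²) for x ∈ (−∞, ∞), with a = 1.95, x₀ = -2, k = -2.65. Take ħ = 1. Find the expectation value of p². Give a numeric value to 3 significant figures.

8.97

p² Ψ = −ħ² d²Ψ/dx²; ⟨p²⟩ = −ħ² ∫ Ψ*·Ψ'' dx.
Gaussian moments (u = x − x₀): ∫u^(2j)·e^(−2au²) du = (2j−1)!!/(4a)^j · √(π/(2a)), odd powers integrate to 0; here √(π/(2a)) = 0.89752. Derivatives: Ψ′ = (ik − 2au)·Ψ, Ψ″ = ((ik − 2au)² − 2a)·Ψ; the odd-in-u pieces drop out.
⟨p²⟩ = 8.9725.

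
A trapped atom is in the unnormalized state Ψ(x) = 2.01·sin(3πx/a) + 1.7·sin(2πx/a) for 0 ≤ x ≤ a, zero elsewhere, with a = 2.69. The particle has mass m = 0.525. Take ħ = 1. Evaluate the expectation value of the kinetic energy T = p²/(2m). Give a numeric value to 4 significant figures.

T = −(ħ²/2m) d²/dx², so ⟨T⟩ = −(ħ²/2m) ∫ Ψ*·Ψ'' dx / ∫|Ψ|² dx; with m = 0.525.
d²/dx² sin(jπx/a) = −(jπ/a)²·sin(jπx/a); on 0 ≤ x ≤ a, ∫sin²(jπx/a) dx = a/2 and ∫sin(jπx/a)·sin(lπx/a) dx = 0 for j ≠ l, so only diagonal terms survive in ∫|Ψ|² and ∫Ψ·Ψ″; ∫Ψ·Ψ′ dx = [Ψ²/2] between the walls = 0.
State is unnormalized: ∫|Ψ|² dx = 9.3210, and ∫Ψ*·(−ħ²/2m · Ψ'') dx = 83.725, so ⟨T⟩ = 83.725 / 9.3210.
⟨T⟩ = 8.9824.

8.982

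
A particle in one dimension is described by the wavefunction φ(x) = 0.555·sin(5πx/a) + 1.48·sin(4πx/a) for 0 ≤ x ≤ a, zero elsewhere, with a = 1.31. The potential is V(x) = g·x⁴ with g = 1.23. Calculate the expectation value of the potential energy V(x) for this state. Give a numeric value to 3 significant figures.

0.336

⟨V⟩ = ∫ V(x)·|φ|² dx / ∫|φ|² dx.
On 0 ≤ x ≤ a (j ≠ l): ∫sin²(jπx/a) dx = a/2, ∫sin(jπx/a)·sin(lπx/a) dx = 0; diagonal moments ∫x·sin²(jπx/a) dx = a²/4, ∫x²·sin²(jπx/a) dx = a³·(1/6 − 1/(4j²π²)); cross terms ∫x·sin(jπx/a)·sin(lπx/a) dx = 0 for j + l even and −4jla²/(π²(j² − l²)²) for j + l odd, ∫x²·sin(jπx/a)·sin(lπx/a) dx = (−1)^(j+l)·4jla³/(π²(j² − l²)²); higher powers the same way via product-to-sum and parts.
State is unnormalized: ∫|φ|² dx = 1.6365, and ∫φ*·V(x)·φ dx = 0.55003, so ⟨V⟩ = 0.55003 / 1.6365.
⟨V⟩ = 0.33611.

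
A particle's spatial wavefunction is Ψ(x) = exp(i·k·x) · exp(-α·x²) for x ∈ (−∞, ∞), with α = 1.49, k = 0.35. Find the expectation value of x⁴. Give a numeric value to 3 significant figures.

⟨x⁴⟩ = ∫ x⁴·|Ψ|² dx / ∫|Ψ|² dx (integrals over the domain).
Gaussian moments: ∫x^(2j)·e^(−2αx²) dx = (2j−1)!!/(4α)^j · √(π/(2α)), odd powers integrate to 0; here √(π/(2α)) = 1.0268.
State is unnormalized: ∫|Ψ|² dx = 1.0268, and ∫Ψ*·x⁴·Ψ dx = 0.086715, so ⟨x⁴⟩ = 0.086715 / 1.0268.
⟨x⁴⟩ = 0.084456.

0.0845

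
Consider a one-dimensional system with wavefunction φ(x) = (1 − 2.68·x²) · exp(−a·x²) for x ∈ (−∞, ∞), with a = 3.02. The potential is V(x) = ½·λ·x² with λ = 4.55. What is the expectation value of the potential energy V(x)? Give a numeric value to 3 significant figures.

⟨V⟩ = ∫ V(x)·|φ|² dx / ∫|φ|² dx.
Expand each integrand as polynomial × e^(−2ax²) and use ∫x^(2j)·e^(−2ax²) dx = (2j−1)!!/(4a)^j · √(π/(2a)), odd powers → 0; here √(π/(2a)) = 0.72120.
State is unnormalized: ∫|φ|² dx = 0.50769, and ∫φ*·V(x)·φ dx = 0.055302, so ⟨V⟩ = 0.055302 / 0.50769.
⟨V⟩ = 0.10893.

0.109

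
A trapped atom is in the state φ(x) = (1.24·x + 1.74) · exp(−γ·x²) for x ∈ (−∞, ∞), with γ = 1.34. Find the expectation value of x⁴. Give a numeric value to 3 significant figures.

0.141

⟨x⁴⟩ = ∫ x⁴·|φ|² dx / ∫|φ|² dx (integrals over the domain).
Expand each integrand as polynomial × e^(−2γx²) and use ∫x^(2j)·e^(−2γx²) dx = (2j−1)!!/(4γ)^j · √(π/(2γ)), odd powers → 0; here √(π/(2γ)) = 1.0827.
State is unnormalized: ∫|φ|² dx = 3.5886, and ∫φ*·x⁴·φ dx = 0.50445, so ⟨x⁴⟩ = 0.50445 / 3.5886.
⟨x⁴⟩ = 0.14057.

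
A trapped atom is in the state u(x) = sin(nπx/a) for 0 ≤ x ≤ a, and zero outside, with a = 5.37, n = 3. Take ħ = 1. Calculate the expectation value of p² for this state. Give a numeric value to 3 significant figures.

3.08

p² u = −ħ² d²u/dx²; ⟨p²⟩ = −ħ² ∫ u*·u'' dx / ∫|u|² dx.
d/dx sin(nπx/a) = (nπ/a)·cos(nπx/a) and d²/dx² sin(nπx/a) = −(nπ/a)²·sin(nπx/a); on 0 ≤ x ≤ a, ∫sin²(nπx/a) dx = a/2 and ∫sin(nπx/a)·cos(nπx/a) dx = 0.
State is unnormalized: ∫|u|² dx = 2.6850, and ∫u*·(−ħ² u'') dx = 8.2706, so ⟨p²⟩ = 8.2706 / 2.6850.
⟨p²⟩ = 3.0803.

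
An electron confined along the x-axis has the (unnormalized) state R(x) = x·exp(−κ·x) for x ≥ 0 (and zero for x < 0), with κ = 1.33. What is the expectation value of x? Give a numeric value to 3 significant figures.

1.13

⟨x⟩ = ∫ x·|R|² dx / ∫|R|² dx (integrals over the domain).
Every integrand reduces to terms xʲ·e^(−2κx) on [0, ∞); use ∫₀^∞ xʲ·e^(−2κx) dx = j!/(2κ)^(j+1).
State is unnormalized: ∫|R|² dx = 0.10626, and ∫R*·x·R dx = 0.11985, so ⟨x⟩ = 0.11985 / 0.10626.
⟨x⟩ = 1.1278.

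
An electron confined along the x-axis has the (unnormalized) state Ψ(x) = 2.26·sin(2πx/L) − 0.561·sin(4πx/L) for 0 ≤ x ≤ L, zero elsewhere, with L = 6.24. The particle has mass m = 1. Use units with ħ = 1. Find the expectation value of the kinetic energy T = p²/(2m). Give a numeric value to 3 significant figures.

T = −(ħ²/2m) d²/dx², so ⟨T⟩ = −(ħ²/2m) ∫ Ψ*·Ψ'' dx / ∫|Ψ|² dx; with m = 1.
d²/dx² sin(jπx/L) = −(jπ/L)²·sin(jπx/L); on 0 ≤ x ≤ L, ∫sin²(jπx/L) dx = L/2 and ∫sin(jπx/L)·sin(lπx/L) dx = 0 for j ≠ l, so only diagonal terms survive in ∫|Ψ|² and ∫Ψ·Ψ″; ∫Ψ·Ψ′ dx = [Ψ²/2] between the walls = 0.
State is unnormalized: ∫|Ψ|² dx = 16.918, and ∫Ψ*·(−ħ²/2m · Ψ'') dx = 10.070, so ⟨T⟩ = 10.070 / 16.918.
⟨T⟩ = 0.59522.

0.595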